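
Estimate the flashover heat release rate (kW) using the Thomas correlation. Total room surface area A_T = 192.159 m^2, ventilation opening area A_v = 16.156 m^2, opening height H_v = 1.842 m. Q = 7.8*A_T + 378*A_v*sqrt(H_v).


7.8*A_T = 1498.8
sqrt(H_v) = 1.3572
378*A_v*sqrt(H_v) = 8288.4
Q = 1498.8 + 8288.4 = 9787.2 kW

9787.2 kW


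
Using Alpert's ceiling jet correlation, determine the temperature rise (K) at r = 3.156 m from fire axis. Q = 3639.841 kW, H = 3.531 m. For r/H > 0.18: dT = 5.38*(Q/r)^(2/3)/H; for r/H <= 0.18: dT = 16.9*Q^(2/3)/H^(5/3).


r/H = 3.156 / 3.531 = 0.89380
r/H > 0.18, so dT = 5.38*(Q/r)^(2/3)/H
Q/r = 1153.3
(Q/r)^(2/3) = 109.98
dT = 5.38 * 109.98 / 3.531 = 167.56 K

167.56 K


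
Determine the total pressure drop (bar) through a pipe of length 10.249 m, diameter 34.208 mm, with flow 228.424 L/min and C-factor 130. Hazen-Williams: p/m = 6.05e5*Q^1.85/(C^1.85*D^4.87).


Q^1.85 = 23103
C^1.85 = 8143.2
D^4.87 = 2.9594e+07
p/m = 0.058000 bar/m
p_total = 0.058000 * 10.249 = 0.59445 bar

0.59445 bar


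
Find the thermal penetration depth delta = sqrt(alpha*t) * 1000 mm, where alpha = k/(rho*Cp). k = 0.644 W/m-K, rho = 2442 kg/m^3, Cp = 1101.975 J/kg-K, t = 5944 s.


alpha = 0.644 / (2442 * 1101.975) = 2.3931e-07 m^2/s
alpha * t = 0.0014225
delta = sqrt(0.0014225) * 1000 = 37.716 mm

37.716 mm


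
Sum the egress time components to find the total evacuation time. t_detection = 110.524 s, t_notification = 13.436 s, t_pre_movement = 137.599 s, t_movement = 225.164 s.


Total = 110.524 + 13.436 + 137.599 + 225.164 = 486.723 s

486.723 s


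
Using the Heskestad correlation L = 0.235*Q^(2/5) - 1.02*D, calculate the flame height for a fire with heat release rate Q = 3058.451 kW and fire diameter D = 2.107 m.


Q^(2/5) = 24.786
0.235 * Q^(2/5) = 5.8246
1.02 * D = 2.1491
L = 3.6755 m

3.6755 m


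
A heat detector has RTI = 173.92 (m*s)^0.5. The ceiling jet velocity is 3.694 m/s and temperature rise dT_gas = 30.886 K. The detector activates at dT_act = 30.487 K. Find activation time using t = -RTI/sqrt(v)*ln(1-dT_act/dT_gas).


dT_act/dT_gas = 0.98708
ln(1 - 0.98708) = -4.3491
t = -173.92 / sqrt(3.694) * -4.3491 = 393.55 s

393.55 s


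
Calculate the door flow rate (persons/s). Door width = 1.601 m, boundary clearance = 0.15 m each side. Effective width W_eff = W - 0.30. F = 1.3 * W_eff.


W_eff = 1.601 - 0.30 = 1.301 m
F = 1.3 * 1.301 = 1.6913 persons/s

1.6913 persons/s


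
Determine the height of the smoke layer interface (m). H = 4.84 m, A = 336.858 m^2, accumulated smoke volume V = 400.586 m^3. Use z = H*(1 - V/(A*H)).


V/(A*H) = 0.24570
1 - 0.24570 = 0.75430
z = 4.84 * 0.75430 = 3.6508 m

3.6508 m


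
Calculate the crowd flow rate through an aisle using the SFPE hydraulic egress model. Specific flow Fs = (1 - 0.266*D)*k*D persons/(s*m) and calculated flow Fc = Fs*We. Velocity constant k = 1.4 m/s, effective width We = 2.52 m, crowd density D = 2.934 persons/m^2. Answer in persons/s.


1 - 0.266*D = 1 - 0.266*2.934 = 0.21956
Fs = 0.21956 * 1.4 * 2.934 = 0.90185 persons/(s*m)
Fc = 0.90185 * 2.52 = 2.2727 persons/s

2.2727 persons/s


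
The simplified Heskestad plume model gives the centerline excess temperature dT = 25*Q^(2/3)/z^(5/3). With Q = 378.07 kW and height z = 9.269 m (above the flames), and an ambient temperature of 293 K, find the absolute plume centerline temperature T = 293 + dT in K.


Q^(2/3) = 52.286
z^(5/3) = 40.900
dT = 25 * 52.286 / 40.900 = 31.960 K
T = 293 + 31.960 = 324.96 K

324.96 K


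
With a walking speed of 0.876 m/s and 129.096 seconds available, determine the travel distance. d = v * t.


d = 0.876 * 129.096 = 113.09 m

113.09 m


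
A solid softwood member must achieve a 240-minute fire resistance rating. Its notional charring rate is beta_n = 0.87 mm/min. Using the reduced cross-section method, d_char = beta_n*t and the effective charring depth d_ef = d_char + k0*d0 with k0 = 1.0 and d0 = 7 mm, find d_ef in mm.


d_char = 0.87 * 240 = 208.8 mm
d_ef = 208.8 + 1.0*7 = 215.8 mm

215.8 mm


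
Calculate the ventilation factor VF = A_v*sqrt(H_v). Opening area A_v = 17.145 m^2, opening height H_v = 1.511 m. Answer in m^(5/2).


sqrt(H_v) = 1.2292
VF = 17.145 * 1.2292 = 21.075 m^(5/2)

21.075 m^(5/2)


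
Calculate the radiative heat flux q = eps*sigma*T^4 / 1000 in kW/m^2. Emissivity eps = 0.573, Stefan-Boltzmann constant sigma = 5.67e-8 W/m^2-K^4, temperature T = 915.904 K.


T^4 = 7.0372e+11
q = 0.573 * 5.67e-8 * 7.0372e+11 / 1000 = 22.863 kW/m^2

22.863 kW/m^2


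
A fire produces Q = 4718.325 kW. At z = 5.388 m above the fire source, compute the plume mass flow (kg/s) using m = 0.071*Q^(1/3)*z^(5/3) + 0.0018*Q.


Q^(1/3) = 16.772
z^(5/3) = 16.559
First term = 0.071 * 16.772 * 16.559 = 19.720
Second term = 0.0018 * 4718.325 = 8.4930
m = 28.213 kg/s

28.213 kg/s


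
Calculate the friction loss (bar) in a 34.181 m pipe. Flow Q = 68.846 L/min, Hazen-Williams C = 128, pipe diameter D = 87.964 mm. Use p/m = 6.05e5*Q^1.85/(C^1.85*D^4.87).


Q^1.85 = 2512.3
C^1.85 = 7913.0
D^4.87 = 2.9428e+09
p/m = 6.5272e-05 bar/m
p_total = 6.5272e-05 * 34.181 = 0.0022311 bar

0.0022311 bar


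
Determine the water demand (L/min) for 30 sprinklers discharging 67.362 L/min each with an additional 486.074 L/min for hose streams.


Sprinkler demand = 30 * 67.362 = 2020.86 L/min
Total = 2020.86 + 486.074 = 2506.934 L/min

2506.934 L/min


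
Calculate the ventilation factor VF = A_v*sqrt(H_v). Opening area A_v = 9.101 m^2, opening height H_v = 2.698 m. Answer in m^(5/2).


sqrt(H_v) = 1.6426
VF = 9.101 * 1.6426 = 14.949 m^(5/2)

14.949 m^(5/2)


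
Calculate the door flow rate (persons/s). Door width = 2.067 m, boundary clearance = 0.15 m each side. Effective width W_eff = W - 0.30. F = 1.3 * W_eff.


W_eff = 2.067 - 0.30 = 1.767 m
F = 1.3 * 1.767 = 2.2971 persons/s

2.2971 persons/s


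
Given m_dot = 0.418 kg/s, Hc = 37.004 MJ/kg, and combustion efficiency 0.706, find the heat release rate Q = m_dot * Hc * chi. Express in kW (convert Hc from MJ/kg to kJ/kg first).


Hc = 37.004 MJ/kg = 37.004 * 1000 kJ/kg = 37004 kJ/kg
Q = 0.418 kg/s * 37004 kJ/kg * 0.706 = 10920 kW

10920 kW


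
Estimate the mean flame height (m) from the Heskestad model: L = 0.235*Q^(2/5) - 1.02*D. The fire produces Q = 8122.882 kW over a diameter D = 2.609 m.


Q^(2/5) = 36.634
0.235 * Q^(2/5) = 8.6090
1.02 * D = 2.6612
L = 5.9478 m

5.9478 m


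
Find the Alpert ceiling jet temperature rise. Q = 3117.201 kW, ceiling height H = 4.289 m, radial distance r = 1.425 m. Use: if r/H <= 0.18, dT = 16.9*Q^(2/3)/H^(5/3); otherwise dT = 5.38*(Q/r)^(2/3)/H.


r/H = 1.425 / 4.289 = 0.33225
r/H > 0.18, so dT = 5.38*(Q/r)^(2/3)/H
Q/r = 2187.5
(Q/r)^(2/3) = 168.51
dT = 5.38 * 168.51 / 4.289 = 211.38 K

211.38 K


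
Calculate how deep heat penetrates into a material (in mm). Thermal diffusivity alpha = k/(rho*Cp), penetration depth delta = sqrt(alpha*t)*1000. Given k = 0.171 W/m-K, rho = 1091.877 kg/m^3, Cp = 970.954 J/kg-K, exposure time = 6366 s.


alpha = 0.171 / (1091.877 * 970.954) = 1.6130e-07 m^2/s
alpha * t = 0.0010268
delta = sqrt(0.0010268) * 1000 = 32.044 mm

32.044 mm


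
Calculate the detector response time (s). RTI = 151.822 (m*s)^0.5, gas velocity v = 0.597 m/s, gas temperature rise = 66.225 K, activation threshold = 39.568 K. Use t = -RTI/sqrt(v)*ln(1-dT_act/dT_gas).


dT_act/dT_gas = 0.59748
ln(1 - 0.59748) = -0.91001
t = -151.822 / sqrt(0.597) * -0.91001 = 178.81 s

178.81 s


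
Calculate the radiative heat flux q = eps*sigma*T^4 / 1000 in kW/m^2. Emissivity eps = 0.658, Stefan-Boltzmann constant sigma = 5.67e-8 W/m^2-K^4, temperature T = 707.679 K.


T^4 = 2.5081e+11
q = 0.658 * 5.67e-8 * 2.5081e+11 / 1000 = 9.3574 kW/m^2

9.3574 kW/m^2


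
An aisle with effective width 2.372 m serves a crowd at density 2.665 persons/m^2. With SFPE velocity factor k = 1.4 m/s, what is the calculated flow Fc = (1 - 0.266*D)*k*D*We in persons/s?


1 - 0.266*D = 1 - 0.266*2.665 = 0.29111
Fs = 0.29111 * 1.4 * 2.665 = 1.0861 persons/(s*m)
Fc = 1.0861 * 2.372 = 2.5763 persons/s

2.5763 persons/s


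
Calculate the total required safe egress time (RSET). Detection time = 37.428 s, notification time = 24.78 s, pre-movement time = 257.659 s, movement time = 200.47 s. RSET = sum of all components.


Total = 37.428 + 24.78 + 257.659 + 200.47 = 520.337 s

520.337 s


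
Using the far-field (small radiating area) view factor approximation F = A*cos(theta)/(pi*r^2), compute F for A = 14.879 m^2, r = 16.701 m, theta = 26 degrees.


cos(26 deg) = 0.89879
pi*r^2 = 876.26
F = 14.879 * 0.89879 / 876.26 = 0.015262

0.015262


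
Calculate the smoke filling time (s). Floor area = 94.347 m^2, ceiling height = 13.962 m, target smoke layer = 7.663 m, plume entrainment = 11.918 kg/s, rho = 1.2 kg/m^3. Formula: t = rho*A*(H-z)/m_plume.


H - z = 6.299 m
t = 1.2 * 94.347 * 6.299 / 11.918 = 59.838 s

59.838 s


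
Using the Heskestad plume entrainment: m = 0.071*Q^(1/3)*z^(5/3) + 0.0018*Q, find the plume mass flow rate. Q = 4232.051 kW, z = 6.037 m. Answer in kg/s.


Q^(1/3) = 16.175
z^(5/3) = 20.016
First term = 0.071 * 16.175 * 20.016 = 22.987
Second term = 0.0018 * 4232.051 = 7.6177
m = 30.604 kg/s

30.604 kg/s


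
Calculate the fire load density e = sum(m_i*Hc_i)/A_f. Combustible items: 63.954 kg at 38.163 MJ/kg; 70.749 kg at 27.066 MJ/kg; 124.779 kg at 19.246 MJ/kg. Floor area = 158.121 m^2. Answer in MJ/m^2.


Total energy = 63.954*38.163 + 70.749*27.066 + 124.779*19.246
= 2440.677 + 1914.892 + 2401.497
= 6757.066 MJ
e = 6757.066 / 158.121 = 42.734 MJ/m^2

42.734 MJ/m^2


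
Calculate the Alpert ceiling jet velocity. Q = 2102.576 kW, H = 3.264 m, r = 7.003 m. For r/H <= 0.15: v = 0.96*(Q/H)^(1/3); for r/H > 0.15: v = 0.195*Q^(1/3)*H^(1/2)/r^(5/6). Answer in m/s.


r/H = 7.003 / 3.264 = 2.1455
r/H > 0.15, so v = 0.195*Q^(1/3)*H^(1/2)/r^(5/6)
Q^(1/3) = 12.811
H^(1/2) = 1.8067
r^(5/6) = 5.0629
v = 0.195 * 12.811 * 1.8067 / 5.0629 = 0.89144 m/s

0.89144 m/s


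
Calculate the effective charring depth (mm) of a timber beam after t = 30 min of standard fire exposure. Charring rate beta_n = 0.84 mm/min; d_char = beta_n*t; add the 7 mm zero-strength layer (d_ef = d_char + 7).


d_char = 0.84 * 30 = 25.2 mm
d_ef = 25.2 + 1.0*7 = 32.2 mm

32.2 mm


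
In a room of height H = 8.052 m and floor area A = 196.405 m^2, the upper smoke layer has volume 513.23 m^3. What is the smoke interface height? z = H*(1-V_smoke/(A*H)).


V/(A*H) = 0.32453
1 - 0.32453 = 0.67547
z = 8.052 * 0.67547 = 5.4389 m

5.4389 m


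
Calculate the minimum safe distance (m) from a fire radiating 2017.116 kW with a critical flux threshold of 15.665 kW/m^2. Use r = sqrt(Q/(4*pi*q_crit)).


4*pi*q_crit = 196.85
Q/(4*pi*q_crit) = 10.247
r = sqrt(10.247) = 3.2011 m

3.2011 m


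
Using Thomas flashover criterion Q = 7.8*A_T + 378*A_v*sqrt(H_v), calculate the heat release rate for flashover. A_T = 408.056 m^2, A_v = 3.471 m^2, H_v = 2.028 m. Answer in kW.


7.8*A_T = 3182.8
sqrt(H_v) = 1.4241
378*A_v*sqrt(H_v) = 1868.4
Q = 3182.8 + 1868.4 = 5051.3 kW

5051.3 kW


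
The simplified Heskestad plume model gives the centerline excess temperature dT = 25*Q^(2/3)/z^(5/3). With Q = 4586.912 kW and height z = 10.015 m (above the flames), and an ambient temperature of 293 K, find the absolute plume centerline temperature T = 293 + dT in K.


Q^(2/3) = 276.07
z^(5/3) = 46.532
dT = 25 * 276.07 / 46.532 = 148.32 K
T = 293 + 148.32 = 441.32 K

441.32 K


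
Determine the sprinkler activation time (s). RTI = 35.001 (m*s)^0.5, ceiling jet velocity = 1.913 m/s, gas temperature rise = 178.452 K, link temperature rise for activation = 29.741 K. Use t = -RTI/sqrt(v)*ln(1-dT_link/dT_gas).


dT_link/dT_gas = 0.16666
ln(1 - 0.16666) = -0.18231
t = -35.001 / sqrt(1.913) * -0.18231 = 4.6137 s

4.6137 s


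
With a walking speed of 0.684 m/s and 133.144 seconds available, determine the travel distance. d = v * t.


d = 0.684 * 133.144 = 91.070 m

91.070 m


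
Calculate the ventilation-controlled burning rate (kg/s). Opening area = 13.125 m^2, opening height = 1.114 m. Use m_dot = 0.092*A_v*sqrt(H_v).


sqrt(H_v) = 1.0555
m_dot = 0.092 * 13.125 * 1.0555 = 1.2745 kg/s

1.2745 kg/s


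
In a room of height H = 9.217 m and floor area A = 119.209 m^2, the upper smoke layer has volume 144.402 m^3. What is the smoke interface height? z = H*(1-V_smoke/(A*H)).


V/(A*H) = 0.13142
1 - 0.13142 = 0.86858
z = 9.217 * 0.86858 = 8.0057 m

8.0057 m


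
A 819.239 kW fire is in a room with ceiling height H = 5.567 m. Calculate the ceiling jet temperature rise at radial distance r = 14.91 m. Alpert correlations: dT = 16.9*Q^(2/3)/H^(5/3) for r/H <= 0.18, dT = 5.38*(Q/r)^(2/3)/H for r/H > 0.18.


r/H = 14.91 / 5.567 = 2.6783
r/H > 0.18, so dT = 5.38*(Q/r)^(2/3)/H
Q/r = 54.946
(Q/r)^(2/3) = 14.453
dT = 5.38 * 14.453 / 5.567 = 13.967 K

13.967 K


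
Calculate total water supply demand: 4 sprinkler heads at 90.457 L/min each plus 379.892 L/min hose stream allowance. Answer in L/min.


Sprinkler demand = 4 * 90.457 = 361.828 L/min
Total = 361.828 + 379.892 = 741.72 L/min

741.72 L/min


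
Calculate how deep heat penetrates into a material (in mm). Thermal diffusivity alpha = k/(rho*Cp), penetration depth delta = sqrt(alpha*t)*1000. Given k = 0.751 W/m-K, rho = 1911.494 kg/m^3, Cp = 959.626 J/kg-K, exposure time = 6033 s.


alpha = 0.751 / (1911.494 * 959.626) = 4.0942e-07 m^2/s
alpha * t = 0.0024700
delta = sqrt(0.0024700) * 1000 = 49.699 mm

49.699 mm


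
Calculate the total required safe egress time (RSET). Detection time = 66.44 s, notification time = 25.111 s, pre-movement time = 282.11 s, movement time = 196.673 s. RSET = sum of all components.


Total = 66.44 + 25.111 + 282.11 + 196.673 = 570.334 s

570.334 s


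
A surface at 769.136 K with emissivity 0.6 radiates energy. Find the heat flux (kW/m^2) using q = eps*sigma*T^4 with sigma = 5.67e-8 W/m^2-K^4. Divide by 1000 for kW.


T^4 = 3.4996e+11
q = 0.6 * 5.67e-8 * 3.4996e+11 / 1000 = 11.905 kW/m^2

11.905 kW/m^2


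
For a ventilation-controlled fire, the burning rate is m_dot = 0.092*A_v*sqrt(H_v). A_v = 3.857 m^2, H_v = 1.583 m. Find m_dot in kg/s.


sqrt(H_v) = 1.2582
m_dot = 0.092 * 3.857 * 1.2582 = 0.44646 kg/s

0.44646 kg/s


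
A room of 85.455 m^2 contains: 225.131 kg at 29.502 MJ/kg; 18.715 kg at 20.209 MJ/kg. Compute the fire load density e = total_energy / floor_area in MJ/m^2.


Total energy = 225.131*29.502 + 18.715*20.209
= 6641.815 + 378.2114
= 7020.026 MJ
e = 7020.026 / 85.455 = 82.149 MJ/m^2

82.149 MJ/m^2


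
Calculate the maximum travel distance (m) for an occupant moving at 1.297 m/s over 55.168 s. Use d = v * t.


d = 1.297 * 55.168 = 71.553 m

71.553 m


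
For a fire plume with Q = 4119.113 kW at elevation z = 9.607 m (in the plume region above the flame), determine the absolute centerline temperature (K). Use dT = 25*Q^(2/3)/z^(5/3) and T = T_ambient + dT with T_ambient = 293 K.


Q^(2/3) = 256.96
z^(5/3) = 43.416
dT = 25 * 256.96 / 43.416 = 147.97 K
T = 293 + 147.97 = 440.97 K

440.97 K


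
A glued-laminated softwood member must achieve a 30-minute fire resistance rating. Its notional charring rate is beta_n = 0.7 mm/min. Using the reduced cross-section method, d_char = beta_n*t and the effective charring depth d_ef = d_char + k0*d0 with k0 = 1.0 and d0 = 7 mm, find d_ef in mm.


d_char = 0.7 * 30 = 21 mm
d_ef = 21 + 1.0*7 = 28 mm

28 mm


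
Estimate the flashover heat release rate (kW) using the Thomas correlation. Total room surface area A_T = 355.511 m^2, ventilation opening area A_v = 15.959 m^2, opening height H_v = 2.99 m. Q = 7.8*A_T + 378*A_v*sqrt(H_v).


7.8*A_T = 2773.0
sqrt(H_v) = 1.7292
378*A_v*sqrt(H_v) = 10431
Q = 2773.0 + 10431 = 13204 kW

13204 kW


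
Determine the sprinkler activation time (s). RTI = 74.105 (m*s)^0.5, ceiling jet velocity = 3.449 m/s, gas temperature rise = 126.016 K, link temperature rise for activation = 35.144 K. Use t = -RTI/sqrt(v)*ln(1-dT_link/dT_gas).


dT_link/dT_gas = 0.27889
ln(1 - 0.27889) = -0.32696
t = -74.105 / sqrt(3.449) * -0.32696 = 13.046 s

13.046 s


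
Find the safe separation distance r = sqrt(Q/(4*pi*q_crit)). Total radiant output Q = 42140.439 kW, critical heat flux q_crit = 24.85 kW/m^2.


4*pi*q_crit = 312.27
Q/(4*pi*q_crit) = 134.95
r = sqrt(134.95) = 11.617 m

11.617 m


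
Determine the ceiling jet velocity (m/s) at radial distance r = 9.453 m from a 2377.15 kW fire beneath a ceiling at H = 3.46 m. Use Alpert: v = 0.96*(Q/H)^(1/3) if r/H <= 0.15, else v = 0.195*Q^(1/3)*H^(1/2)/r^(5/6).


r/H = 9.453 / 3.46 = 2.7321
r/H > 0.15, so v = 0.195*Q^(1/3)*H^(1/2)/r^(5/6)
Q^(1/3) = 13.346
H^(1/2) = 1.8601
r^(5/6) = 6.5009
v = 0.195 * 13.346 * 1.8601 / 6.5009 = 0.74465 m/s

0.74465 m/s


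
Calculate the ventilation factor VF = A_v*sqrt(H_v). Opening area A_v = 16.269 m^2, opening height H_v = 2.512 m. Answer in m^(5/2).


sqrt(H_v) = 1.5849
VF = 16.269 * 1.5849 = 25.785 m^(5/2)

25.785 m^(5/2)


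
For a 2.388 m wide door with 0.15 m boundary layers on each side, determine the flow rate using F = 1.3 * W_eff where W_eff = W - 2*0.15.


W_eff = 2.388 - 0.30 = 2.088 m
F = 1.3 * 2.088 = 2.7144 persons/s

2.7144 persons/s


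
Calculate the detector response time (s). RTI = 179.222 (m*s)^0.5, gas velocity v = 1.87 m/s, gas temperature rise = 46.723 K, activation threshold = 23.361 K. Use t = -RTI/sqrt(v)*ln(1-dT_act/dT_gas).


dT_act/dT_gas = 0.49999
ln(1 - 0.49999) = -0.69313
t = -179.222 / sqrt(1.87) * -0.69313 = 90.841 s

90.841 s


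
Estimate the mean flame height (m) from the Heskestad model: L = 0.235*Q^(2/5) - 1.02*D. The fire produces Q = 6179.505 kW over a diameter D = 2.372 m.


Q^(2/5) = 32.838
0.235 * Q^(2/5) = 7.7170
1.02 * D = 2.4194
L = 5.2976 m

5.2976 m


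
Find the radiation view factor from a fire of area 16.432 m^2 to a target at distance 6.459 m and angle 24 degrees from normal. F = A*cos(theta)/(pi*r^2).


cos(24 deg) = 0.91355
pi*r^2 = 131.06
F = 16.432 * 0.91355 / 131.06 = 0.11454

0.11454


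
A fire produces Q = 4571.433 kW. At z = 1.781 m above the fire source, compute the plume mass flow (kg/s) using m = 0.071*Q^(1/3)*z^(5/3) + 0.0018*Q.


Q^(1/3) = 16.597
z^(5/3) = 2.6168
First term = 0.071 * 16.597 * 2.6168 = 3.0835
Second term = 0.0018 * 4571.433 = 8.2286
m = 11.312 kg/s

11.312 kg/s


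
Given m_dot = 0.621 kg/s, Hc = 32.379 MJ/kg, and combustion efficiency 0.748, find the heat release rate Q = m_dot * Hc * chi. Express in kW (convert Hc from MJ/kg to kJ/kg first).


Hc = 32.379 MJ/kg = 32.379 * 1000 kJ/kg = 32379 kJ/kg
Q = 0.621 kg/s * 32379 kJ/kg * 0.748 = 15040 kW

15040 kW


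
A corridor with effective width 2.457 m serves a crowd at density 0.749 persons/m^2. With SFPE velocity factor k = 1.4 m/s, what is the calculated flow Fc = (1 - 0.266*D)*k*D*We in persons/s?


1 - 0.266*D = 1 - 0.266*0.749 = 0.80077
Fs = 0.80077 * 1.4 * 0.749 = 0.83968 persons/(s*m)
Fc = 0.83968 * 2.457 = 2.0631 persons/s

2.0631 persons/s


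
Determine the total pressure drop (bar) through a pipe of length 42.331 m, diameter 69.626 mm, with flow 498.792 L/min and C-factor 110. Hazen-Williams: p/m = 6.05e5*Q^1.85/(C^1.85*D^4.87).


Q^1.85 = 97983
C^1.85 = 5978.3
D^4.87 = 9.4253e+08
p/m = 0.010520 bar/m
p_total = 0.010520 * 42.331 = 0.44534 bar

0.44534 bar


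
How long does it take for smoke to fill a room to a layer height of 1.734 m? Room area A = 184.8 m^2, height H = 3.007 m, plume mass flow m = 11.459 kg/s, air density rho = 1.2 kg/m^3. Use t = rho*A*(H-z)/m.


H - z = 1.273 m
t = 1.2 * 184.8 * 1.273 / 11.459 = 24.636 s

24.636 s


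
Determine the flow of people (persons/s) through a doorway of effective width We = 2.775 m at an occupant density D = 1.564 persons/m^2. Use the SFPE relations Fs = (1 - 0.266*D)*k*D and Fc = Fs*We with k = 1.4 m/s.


1 - 0.266*D = 1 - 0.266*1.564 = 0.58398
Fs = 0.58398 * 1.4 * 1.564 = 1.2787 persons/(s*m)
Fc = 1.2787 * 2.775 = 3.5483 persons/s

3.5483 persons/s


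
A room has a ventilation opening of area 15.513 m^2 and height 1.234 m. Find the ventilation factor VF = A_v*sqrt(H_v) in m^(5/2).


sqrt(H_v) = 1.1109
VF = 15.513 * 1.1109 = 17.233 m^(5/2)

17.233 m^(5/2)


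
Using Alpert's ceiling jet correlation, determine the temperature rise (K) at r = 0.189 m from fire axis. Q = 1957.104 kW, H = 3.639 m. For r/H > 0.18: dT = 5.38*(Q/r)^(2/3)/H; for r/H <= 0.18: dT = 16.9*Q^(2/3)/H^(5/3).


r/H = 0.189 / 3.639 = 0.051937
r/H <= 0.18, so dT = 16.9*Q^(2/3)/H^(5/3)
Q^(2/3) = 156.46
H^(5/3) = 8.6093
dT = 16.9 * 156.46 / 8.6093 = 307.13 K

307.13 K


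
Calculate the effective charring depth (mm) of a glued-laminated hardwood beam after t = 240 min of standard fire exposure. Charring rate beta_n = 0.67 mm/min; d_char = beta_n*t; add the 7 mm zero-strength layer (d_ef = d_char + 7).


d_char = 0.67 * 240 = 160.8 mm
d_ef = 160.8 + 1.0*7 = 167.8 mm

167.8 mm


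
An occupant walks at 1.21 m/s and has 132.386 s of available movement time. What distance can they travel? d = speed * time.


d = 1.21 * 132.386 = 160.19 m

160.19 m


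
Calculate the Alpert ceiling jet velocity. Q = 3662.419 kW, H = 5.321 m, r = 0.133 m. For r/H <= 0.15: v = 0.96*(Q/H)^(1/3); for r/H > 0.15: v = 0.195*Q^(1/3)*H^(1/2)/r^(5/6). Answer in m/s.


r/H = 0.133 / 5.321 = 0.024995
r/H <= 0.15, so v = 0.96*(Q/H)^(1/3)
Q/H = 688.30
(Q/H)^(1/3) = 8.8293
v = 0.96 * 8.8293 = 8.4761 m/s

8.4761 m/s


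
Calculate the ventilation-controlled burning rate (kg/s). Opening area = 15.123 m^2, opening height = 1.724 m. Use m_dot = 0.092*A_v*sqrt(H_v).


sqrt(H_v) = 1.3130
m_dot = 0.092 * 15.123 * 1.3130 = 1.8268 kg/s

1.8268 kg/s


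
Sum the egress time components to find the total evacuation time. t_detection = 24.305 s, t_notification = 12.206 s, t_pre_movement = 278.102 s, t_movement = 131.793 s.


Total = 24.305 + 12.206 + 278.102 + 131.793 = 446.406 s

446.406 s


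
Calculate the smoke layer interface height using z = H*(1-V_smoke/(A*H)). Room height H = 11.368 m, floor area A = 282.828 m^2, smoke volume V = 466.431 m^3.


V/(A*H) = 0.14507
1 - 0.14507 = 0.85493
z = 11.368 * 0.85493 = 9.7188 m

9.7188 m


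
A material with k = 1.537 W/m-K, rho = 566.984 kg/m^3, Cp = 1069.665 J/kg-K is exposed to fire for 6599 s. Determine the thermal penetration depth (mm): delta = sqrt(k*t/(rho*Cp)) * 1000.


alpha = 1.537 / (566.984 * 1069.665) = 2.5343e-06 m^2/s
alpha * t = 0.016724
delta = sqrt(0.016724) * 1000 = 129.32 mm

129.32 mm


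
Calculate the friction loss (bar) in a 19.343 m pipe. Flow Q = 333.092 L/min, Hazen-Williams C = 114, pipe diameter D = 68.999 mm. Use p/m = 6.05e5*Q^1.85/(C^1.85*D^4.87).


Q^1.85 = 46424
C^1.85 = 6386.7
D^4.87 = 9.0191e+08
p/m = 0.0048760 bar/m
p_total = 0.0048760 * 19.343 = 0.094316 bar

0.094316 bar


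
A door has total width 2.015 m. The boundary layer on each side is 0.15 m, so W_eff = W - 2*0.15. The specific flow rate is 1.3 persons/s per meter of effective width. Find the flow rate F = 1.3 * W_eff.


W_eff = 2.015 - 0.30 = 1.715 m
F = 1.3 * 1.715 = 2.2295 persons/s

2.2295 persons/s


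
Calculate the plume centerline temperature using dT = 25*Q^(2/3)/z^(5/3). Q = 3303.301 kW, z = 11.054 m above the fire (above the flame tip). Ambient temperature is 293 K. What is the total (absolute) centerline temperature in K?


Q^(2/3) = 221.80
z^(5/3) = 54.853
dT = 25 * 221.80 / 54.853 = 101.09 K
T = 293 + 101.09 = 394.09 K

394.09 K


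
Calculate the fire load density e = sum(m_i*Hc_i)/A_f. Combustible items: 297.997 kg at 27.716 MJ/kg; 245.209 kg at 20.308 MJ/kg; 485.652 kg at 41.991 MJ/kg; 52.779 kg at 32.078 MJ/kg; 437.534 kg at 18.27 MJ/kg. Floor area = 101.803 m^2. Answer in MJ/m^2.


Total energy = 297.997*27.716 + 245.209*20.308 + 485.652*41.991 + 52.779*32.078 + 437.534*18.27
= 8259.285 + 4979.704 + 20393.01 + 1693.045 + 7993.746
= 43318.79 MJ
e = 43318.79 / 101.803 = 425.52 MJ/m^2

425.52 MJ/m^2


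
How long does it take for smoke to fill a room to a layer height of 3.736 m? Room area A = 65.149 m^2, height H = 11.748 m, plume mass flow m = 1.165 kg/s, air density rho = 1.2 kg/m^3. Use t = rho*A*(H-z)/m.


H - z = 8.012 m
t = 1.2 * 65.149 * 8.012 / 1.165 = 537.66 s

537.66 s


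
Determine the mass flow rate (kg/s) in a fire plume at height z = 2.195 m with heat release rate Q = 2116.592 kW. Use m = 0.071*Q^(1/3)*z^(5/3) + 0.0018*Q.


Q^(1/3) = 12.839
z^(5/3) = 3.7073
First term = 0.071 * 12.839 * 3.7073 = 3.3796
Second term = 0.0018 * 2116.592 = 3.8099
m = 7.1894 kg/s

7.1894 kg/s


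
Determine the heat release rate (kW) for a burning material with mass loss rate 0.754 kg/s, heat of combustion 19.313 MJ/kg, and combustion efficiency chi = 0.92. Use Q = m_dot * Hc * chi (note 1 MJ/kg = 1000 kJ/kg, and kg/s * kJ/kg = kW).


Hc = 19.313 MJ/kg = 19.313 * 1000 kJ/kg = 19313 kJ/kg
Q = 0.754 kg/s * 19313 kJ/kg * 0.92 = 13397 kW

13397 kW


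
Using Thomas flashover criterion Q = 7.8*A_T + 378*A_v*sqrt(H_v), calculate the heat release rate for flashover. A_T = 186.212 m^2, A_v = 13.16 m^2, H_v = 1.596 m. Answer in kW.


7.8*A_T = 1452.5
sqrt(H_v) = 1.2633
378*A_v*sqrt(H_v) = 6284.4
Q = 1452.5 + 6284.4 = 7736.9 kW

7736.9 kW


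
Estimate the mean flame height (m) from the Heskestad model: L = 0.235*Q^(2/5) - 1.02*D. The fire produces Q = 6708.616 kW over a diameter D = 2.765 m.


Q^(2/5) = 33.935
0.235 * Q^(2/5) = 7.9748
1.02 * D = 2.8203
L = 5.1545 m

5.1545 m


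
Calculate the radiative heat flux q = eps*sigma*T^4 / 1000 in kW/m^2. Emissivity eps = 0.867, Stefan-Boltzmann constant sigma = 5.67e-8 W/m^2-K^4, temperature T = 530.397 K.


T^4 = 7.9141e+10
q = 0.867 * 5.67e-8 * 7.9141e+10 / 1000 = 3.8905 kW/m^2

3.8905 kW/m^2


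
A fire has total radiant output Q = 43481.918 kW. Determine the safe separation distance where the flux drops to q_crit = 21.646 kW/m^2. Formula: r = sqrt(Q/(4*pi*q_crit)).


4*pi*q_crit = 272.01
Q/(4*pi*q_crit) = 159.85
r = sqrt(159.85) = 12.643 m

12.643 m


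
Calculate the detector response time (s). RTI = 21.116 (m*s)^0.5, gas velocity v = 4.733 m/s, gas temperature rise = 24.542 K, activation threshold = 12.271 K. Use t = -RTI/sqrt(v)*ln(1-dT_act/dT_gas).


dT_act/dT_gas = 0.5
ln(1 - 0.5) = -0.69315
t = -21.116 / sqrt(4.733) * -0.69315 = 6.7277 s

6.7277 s


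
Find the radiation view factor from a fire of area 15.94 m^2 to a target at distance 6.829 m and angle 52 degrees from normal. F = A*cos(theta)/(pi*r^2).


cos(52 deg) = 0.61566
pi*r^2 = 146.51
F = 15.94 * 0.61566 / 146.51 = 0.066983

0.066983


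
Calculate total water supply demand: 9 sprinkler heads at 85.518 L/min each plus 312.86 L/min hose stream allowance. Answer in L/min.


Sprinkler demand = 9 * 85.518 = 769.662 L/min
Total = 769.662 + 312.86 = 1082.522 L/min

1082.522 L/min


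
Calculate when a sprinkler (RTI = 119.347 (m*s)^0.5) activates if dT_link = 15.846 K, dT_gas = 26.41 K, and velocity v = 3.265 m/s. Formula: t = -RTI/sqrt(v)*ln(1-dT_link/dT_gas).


dT_link/dT_gas = 0.6
ln(1 - 0.6) = -0.91629
t = -119.347 / sqrt(3.265) * -0.91629 = 60.521 s

60.521 s


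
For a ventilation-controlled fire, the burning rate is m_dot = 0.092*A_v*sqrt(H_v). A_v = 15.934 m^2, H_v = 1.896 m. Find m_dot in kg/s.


sqrt(H_v) = 1.3770
m_dot = 0.092 * 15.934 * 1.3770 = 2.0185 kg/s

2.0185 kg/s


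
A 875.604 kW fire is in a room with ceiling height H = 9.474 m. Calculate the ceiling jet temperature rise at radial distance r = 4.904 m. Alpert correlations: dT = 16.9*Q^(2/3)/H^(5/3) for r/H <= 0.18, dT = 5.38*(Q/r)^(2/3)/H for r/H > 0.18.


r/H = 4.904 / 9.474 = 0.51763
r/H > 0.18, so dT = 5.38*(Q/r)^(2/3)/H
Q/r = 178.55
(Q/r)^(2/3) = 31.708
dT = 5.38 * 31.708 / 9.474 = 18.006 K

18.006 K


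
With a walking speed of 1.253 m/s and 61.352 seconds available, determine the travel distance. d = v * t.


d = 1.253 * 61.352 = 76.874 m

76.874 m


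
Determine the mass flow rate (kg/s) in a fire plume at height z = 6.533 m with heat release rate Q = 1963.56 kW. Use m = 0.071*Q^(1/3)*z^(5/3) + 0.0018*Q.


Q^(1/3) = 12.522
z^(5/3) = 22.831
First term = 0.071 * 12.522 * 22.831 = 20.298
Second term = 0.0018 * 1963.56 = 3.5344
m = 23.833 kg/s

23.833 kg/s


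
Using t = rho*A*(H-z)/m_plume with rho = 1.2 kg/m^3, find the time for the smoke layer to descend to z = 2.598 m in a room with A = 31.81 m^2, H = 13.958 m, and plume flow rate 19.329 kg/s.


H - z = 11.36 m
t = 1.2 * 31.81 * 11.36 / 19.329 = 22.434 s

22.434 s


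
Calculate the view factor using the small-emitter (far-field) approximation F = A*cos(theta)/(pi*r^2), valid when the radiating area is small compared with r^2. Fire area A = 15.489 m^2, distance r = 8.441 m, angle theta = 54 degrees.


cos(54 deg) = 0.58779
pi*r^2 = 223.84
F = 15.489 * 0.58779 / 223.84 = 0.040673

0.040673


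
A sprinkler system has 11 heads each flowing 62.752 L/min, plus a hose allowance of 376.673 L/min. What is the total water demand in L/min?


Sprinkler demand = 11 * 62.752 = 690.272 L/min
Total = 690.272 + 376.673 = 1066.945 L/min

1066.945 L/min


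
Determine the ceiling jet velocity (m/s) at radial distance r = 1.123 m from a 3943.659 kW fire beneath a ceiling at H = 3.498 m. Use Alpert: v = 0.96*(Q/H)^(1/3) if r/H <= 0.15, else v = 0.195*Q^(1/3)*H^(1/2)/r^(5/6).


r/H = 1.123 / 3.498 = 0.32104
r/H > 0.15, so v = 0.195*Q^(1/3)*H^(1/2)/r^(5/6)
Q^(1/3) = 15.799
H^(1/2) = 1.8703
r^(5/6) = 1.1015
v = 0.195 * 15.799 * 1.8703 / 1.1015 = 5.2311 m/s

5.2311 m/s


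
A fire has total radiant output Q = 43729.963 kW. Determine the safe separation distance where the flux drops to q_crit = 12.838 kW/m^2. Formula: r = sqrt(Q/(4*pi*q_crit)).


4*pi*q_crit = 161.33
Q/(4*pi*q_crit) = 271.06
r = sqrt(271.06) = 16.464 m

16.464 m


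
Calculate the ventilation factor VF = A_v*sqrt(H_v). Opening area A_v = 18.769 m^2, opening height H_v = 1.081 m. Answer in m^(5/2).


sqrt(H_v) = 1.0397
VF = 18.769 * 1.0397 = 19.514 m^(5/2)

19.514 m^(5/2)


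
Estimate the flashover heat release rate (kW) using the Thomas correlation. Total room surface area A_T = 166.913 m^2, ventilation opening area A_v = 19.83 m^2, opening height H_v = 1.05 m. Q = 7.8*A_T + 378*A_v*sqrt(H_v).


7.8*A_T = 1301.9
sqrt(H_v) = 1.0247
378*A_v*sqrt(H_v) = 7680.8
Q = 1301.9 + 7680.8 = 8982.8 kW

8982.8 kW


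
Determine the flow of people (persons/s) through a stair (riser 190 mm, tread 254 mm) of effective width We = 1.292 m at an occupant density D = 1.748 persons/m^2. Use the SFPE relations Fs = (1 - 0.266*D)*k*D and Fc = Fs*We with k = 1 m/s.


1 - 0.266*D = 1 - 0.266*1.748 = 0.53503
Fs = 0.53503 * 1 * 1.748 = 0.93524 persons/(s*m)
Fc = 0.93524 * 1.292 = 1.2083 persons/s

1.2083 persons/s


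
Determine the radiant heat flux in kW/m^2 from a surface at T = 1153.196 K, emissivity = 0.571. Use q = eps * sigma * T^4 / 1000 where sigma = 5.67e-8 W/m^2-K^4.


T^4 = 1.7685e+12
q = 0.571 * 5.67e-8 * 1.7685e+12 / 1000 = 57.257 kW/m^2

57.257 kW/m^2


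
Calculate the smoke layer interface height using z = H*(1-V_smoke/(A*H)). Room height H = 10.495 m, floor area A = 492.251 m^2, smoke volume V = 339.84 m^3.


V/(A*H) = 0.065782
1 - 0.065782 = 0.93422
z = 10.495 * 0.93422 = 9.8046 m

9.8046 m


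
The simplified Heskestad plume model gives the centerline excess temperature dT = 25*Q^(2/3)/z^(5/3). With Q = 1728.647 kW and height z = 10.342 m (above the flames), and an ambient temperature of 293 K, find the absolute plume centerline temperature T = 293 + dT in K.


Q^(2/3) = 144.04
z^(5/3) = 49.092
dT = 25 * 144.04 / 49.092 = 73.351 K
T = 293 + 73.351 = 366.35 K

366.35 K


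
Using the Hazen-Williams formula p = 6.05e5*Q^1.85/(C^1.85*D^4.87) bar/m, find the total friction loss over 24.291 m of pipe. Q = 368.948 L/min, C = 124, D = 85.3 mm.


Q^1.85 = 56090
C^1.85 = 7461.6
D^4.87 = 2.5335e+09
p/m = 0.0017951 bar/m
p_total = 0.0017951 * 24.291 = 0.043605 bar

0.043605 bar


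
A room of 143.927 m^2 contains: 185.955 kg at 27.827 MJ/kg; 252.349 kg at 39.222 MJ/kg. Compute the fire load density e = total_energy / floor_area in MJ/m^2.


Total energy = 185.955*27.827 + 252.349*39.222
= 5174.570 + 9897.632
= 15072.20 MJ
e = 15072.20 / 143.927 = 104.72 MJ/m^2

104.72 MJ/m^2


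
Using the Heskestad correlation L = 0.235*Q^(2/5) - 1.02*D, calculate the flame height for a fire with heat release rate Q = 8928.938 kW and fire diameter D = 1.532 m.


Q^(2/5) = 38.047
0.235 * Q^(2/5) = 8.9410
1.02 * D = 1.5626
L = 7.3784 m

7.3784 m


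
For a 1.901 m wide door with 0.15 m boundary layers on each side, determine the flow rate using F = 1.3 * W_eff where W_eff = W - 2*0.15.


W_eff = 1.901 - 0.30 = 1.601 m
F = 1.3 * 1.601 = 2.0813 persons/s

2.0813 persons/s


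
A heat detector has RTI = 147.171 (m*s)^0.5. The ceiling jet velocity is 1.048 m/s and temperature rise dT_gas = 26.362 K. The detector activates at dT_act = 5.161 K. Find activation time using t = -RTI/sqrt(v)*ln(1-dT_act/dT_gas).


dT_act/dT_gas = 0.19577
ln(1 - 0.19577) = -0.21788
t = -147.171 / sqrt(1.048) * -0.21788 = 31.322 s

31.322 s


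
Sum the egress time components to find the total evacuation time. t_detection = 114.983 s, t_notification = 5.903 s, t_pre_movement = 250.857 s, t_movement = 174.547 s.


Total = 114.983 + 5.903 + 250.857 + 174.547 = 546.29 s

546.29 s


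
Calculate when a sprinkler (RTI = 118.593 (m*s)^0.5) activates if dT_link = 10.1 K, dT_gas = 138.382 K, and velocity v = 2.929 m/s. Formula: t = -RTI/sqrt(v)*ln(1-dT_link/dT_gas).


dT_link/dT_gas = 0.072986
ln(1 - 0.072986) = -0.075787
t = -118.593 / sqrt(2.929) * -0.075787 = 5.2516 s

5.2516 s


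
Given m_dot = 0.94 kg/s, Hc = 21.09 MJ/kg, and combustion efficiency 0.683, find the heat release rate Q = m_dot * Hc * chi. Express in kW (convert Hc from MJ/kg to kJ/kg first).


Hc = 21.09 MJ/kg = 21.09 * 1000 kJ/kg = 21090 kJ/kg
Q = 0.94 kg/s * 21090 kJ/kg * 0.683 = 13540 kW

13540 kW


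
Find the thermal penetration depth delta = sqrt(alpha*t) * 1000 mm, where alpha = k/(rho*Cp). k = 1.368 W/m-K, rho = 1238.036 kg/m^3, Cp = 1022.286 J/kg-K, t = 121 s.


alpha = 1.368 / (1238.036 * 1022.286) = 1.0809e-06 m^2/s
alpha * t = 0.00013079
delta = sqrt(0.00013079) * 1000 = 11.436 mm

11.436 mm


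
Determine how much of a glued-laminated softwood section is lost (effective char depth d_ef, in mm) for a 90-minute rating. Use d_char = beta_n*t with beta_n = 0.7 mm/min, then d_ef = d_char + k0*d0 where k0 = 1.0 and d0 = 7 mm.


d_char = 0.7 * 90 = 63 mm
d_ef = 63 + 1.0*7 = 70 mm

70 mm


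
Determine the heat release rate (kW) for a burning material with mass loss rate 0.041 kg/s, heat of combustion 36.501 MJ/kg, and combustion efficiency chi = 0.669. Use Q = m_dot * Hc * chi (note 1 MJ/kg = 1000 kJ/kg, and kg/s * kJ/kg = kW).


Hc = 36.501 MJ/kg = 36.501 * 1000 kJ/kg = 36501 kJ/kg
Q = 0.041 kg/s * 36501 kJ/kg * 0.669 = 1001.2 kW

1001.2 kW


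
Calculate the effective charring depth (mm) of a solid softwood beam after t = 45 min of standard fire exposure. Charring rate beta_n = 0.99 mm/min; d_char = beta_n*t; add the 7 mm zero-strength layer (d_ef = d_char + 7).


d_char = 0.99 * 45 = 44.55 mm
d_ef = 44.55 + 1.0*7 = 51.55 mm

51.55 mm


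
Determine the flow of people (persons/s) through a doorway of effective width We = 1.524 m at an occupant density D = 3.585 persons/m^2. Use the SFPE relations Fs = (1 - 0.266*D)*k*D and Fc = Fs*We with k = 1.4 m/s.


1 - 0.266*D = 1 - 0.266*3.585 = 0.046390
Fs = 0.046390 * 1.4 * 3.585 = 0.23283 persons/(s*m)
Fc = 0.23283 * 1.524 = 0.35484 persons/s

0.35484 persons/s


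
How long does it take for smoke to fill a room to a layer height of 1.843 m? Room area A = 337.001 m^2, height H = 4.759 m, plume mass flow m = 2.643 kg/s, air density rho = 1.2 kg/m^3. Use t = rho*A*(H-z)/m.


H - z = 2.916 m
t = 1.2 * 337.001 * 2.916 / 2.643 = 446.17 s

446.17 s


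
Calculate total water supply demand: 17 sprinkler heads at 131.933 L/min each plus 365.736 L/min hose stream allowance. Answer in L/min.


Sprinkler demand = 17 * 131.933 = 2242.861 L/min
Total = 2242.861 + 365.736 = 2608.597 L/min

2608.597 L/min


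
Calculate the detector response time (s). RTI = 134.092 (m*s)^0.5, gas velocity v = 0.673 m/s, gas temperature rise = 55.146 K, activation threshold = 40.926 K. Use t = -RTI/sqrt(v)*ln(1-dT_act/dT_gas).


dT_act/dT_gas = 0.74214
ln(1 - 0.74214) = -1.3553
t = -134.092 / sqrt(0.673) * -1.3553 = 221.53 s

221.53 s


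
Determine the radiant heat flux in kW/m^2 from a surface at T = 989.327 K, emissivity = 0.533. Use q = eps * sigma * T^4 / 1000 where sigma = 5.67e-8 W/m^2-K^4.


T^4 = 9.5799e+11
q = 0.533 * 5.67e-8 * 9.5799e+11 / 1000 = 28.951 kW/m^2

28.951 kW/m^2


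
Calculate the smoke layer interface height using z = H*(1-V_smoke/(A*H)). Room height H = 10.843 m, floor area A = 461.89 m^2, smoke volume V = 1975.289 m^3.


V/(A*H) = 0.39441
1 - 0.39441 = 0.60559
z = 10.843 * 0.60559 = 6.5665 m

6.5665 m


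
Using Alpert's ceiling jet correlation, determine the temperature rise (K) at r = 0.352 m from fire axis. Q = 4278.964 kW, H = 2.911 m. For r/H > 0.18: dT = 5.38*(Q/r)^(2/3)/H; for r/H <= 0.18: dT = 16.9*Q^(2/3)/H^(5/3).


r/H = 0.352 / 2.911 = 0.12092
r/H <= 0.18, so dT = 16.9*Q^(2/3)/H^(5/3)
Q^(2/3) = 263.57
H^(5/3) = 5.9348
dT = 16.9 * 263.57 / 5.9348 = 750.54 K

750.54 K


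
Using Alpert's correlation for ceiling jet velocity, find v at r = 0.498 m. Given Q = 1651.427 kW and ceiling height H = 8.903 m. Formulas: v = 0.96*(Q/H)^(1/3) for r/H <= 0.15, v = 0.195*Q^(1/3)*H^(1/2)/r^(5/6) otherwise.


r/H = 0.498 / 8.903 = 0.055936
r/H <= 0.15, so v = 0.96*(Q/H)^(1/3)
Q/H = 185.49
(Q/H)^(1/3) = 5.7031
v = 0.96 * 5.7031 = 5.4749 m/s

5.4749 m/s


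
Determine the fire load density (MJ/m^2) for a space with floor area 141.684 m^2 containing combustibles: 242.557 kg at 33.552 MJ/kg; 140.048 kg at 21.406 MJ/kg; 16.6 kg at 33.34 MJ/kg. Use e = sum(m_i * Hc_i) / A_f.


Total energy = 242.557*33.552 + 140.048*21.406 + 16.6*33.34
= 8138.272 + 2997.867 + 553.444
= 11689.58 MJ
e = 11689.58 / 141.684 = 82.505 MJ/m^2

82.505 MJ/m^2


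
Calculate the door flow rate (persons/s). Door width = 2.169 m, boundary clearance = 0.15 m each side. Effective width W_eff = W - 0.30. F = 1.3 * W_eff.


W_eff = 2.169 - 0.30 = 1.869 m
F = 1.3 * 1.869 = 2.4297 persons/s

2.4297 persons/s


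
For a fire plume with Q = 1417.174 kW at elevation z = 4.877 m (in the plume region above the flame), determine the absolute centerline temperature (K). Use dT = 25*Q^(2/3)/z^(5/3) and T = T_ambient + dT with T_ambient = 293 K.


Q^(2/3) = 126.17
z^(5/3) = 14.026
dT = 25 * 126.17 / 14.026 = 224.89 K
T = 293 + 224.89 = 517.89 K

517.89 K


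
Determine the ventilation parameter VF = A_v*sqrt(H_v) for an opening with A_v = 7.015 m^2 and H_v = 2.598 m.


sqrt(H_v) = 1.6118
VF = 7.015 * 1.6118 = 11.307 m^(5/2)

11.307 m^(5/2)


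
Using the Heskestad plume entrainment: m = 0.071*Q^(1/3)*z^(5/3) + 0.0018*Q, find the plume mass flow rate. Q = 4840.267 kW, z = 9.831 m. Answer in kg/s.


Q^(1/3) = 16.916
z^(5/3) = 45.116
First term = 0.071 * 16.916 * 45.116 = 54.185
Second term = 0.0018 * 4840.267 = 8.7125
m = 62.897 kg/s

62.897 kg/s


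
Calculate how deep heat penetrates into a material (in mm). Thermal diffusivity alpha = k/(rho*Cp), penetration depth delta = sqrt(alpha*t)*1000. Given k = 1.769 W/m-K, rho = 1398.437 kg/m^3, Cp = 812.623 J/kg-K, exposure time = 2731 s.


alpha = 1.769 / (1398.437 * 812.623) = 1.5567e-06 m^2/s
alpha * t = 0.0042513
delta = sqrt(0.0042513) * 1000 = 65.202 mm

65.202 mm


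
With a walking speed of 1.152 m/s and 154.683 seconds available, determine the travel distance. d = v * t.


d = 1.152 * 154.683 = 178.19 m

178.19 m
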